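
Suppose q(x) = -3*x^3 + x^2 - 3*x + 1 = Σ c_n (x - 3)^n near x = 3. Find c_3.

-3

q(3) = -80
q′(3) = -78
q′′(3) = -52
q′′′(3) = -18
Dividing each by k! gives the coefficients c_0, ..., c_3.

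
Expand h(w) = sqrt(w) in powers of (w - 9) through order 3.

Apply the Taylor formula c_k = f^(k)(a)/k!.
h(9) = 3
h′(9) = 1/6
h′′(9) = -1/108
h′′′(9) = 1/648

(w - 9)^3/3888 - (w - 9)^2/216 + (w - 9)/6 + 3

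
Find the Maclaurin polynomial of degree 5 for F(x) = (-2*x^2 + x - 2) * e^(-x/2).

Shift and add copies of the series according to the polynomial's terms.
F(0) = -2
F′(0) = 2
F′′(0) = -11/2
F′′′(0) = 7
F^(4)(0) = -53/8
F^(5)(0) = 43/8

43*x^5/960 - 53*x^4/192 + 7*x^3/6 - 11*x^2/4 + 2*x - 2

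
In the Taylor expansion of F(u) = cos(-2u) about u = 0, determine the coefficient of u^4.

2/3

F(0) = 1
F′(0) = 0
F′′(0) = -4
F′′′(0) = 0
F^(4)(0) = 16
Then c_k = F^(k)(0)/k! gives each Taylor coefficient.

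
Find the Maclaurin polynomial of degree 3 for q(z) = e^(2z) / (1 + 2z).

-8*z^3/3 + 2*z^2 + 1

Take the Cauchy product of the two expansions.
q(0) = 1
q′(0) = 0
q′′(0) = 4
q′′′(0) = -16
The Taylor polynomial is Σ q^(k)(0)/k! · z^k.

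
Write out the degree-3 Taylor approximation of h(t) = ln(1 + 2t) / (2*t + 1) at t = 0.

44*t^3/3 - 6*t^2 + 2*t

Multiply the numerator's expansion by the denominator's geometric series.
[t^0] = 0;  [t^1] = 2;  [t^2] = -6;  [t^3] = 44/3.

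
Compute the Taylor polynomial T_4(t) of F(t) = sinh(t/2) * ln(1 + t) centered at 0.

3*t^4/16 - t^3/4 + t^2/2

Expand each factor separately, then convolve coefficients.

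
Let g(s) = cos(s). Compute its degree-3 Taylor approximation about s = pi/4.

sqrt(2)*(s - pi/4)^3/12 - sqrt(2)*(s - pi/4)^2/4 - sqrt(2)*(s - pi/4)/2 + sqrt(2)/2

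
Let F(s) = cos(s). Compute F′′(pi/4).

-sqrt(2)/2

Differentiate repeatedly and evaluate at the center.
From the series, [(s - pi/4)^2] F = -sqrt(2)/4; multiply by 2! = 2 to get -sqrt(2)/2.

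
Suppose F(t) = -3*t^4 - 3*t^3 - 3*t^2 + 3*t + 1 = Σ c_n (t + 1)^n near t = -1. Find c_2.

[(t + 1)^0] = -5;  [(t + 1)^1] = 12;  [(t + 1)^2] = -12.

-12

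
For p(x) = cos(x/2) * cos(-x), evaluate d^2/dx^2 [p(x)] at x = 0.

-5/4

Expand each factor separately, then convolve coefficients.
The coefficient of x^2 in the expansion is -5/8, so p′′(0) = 2! * (-5/8) = -5/4.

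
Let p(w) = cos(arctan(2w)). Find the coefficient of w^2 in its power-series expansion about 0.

-2

Plug the Maclaurin series of the inner function into that of the outer and collect terms.
[w^0] = 1;  [w^1] = 0;  [w^2] = -2.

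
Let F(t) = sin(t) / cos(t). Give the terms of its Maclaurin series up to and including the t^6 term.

2*t^5/15 + t^3/3 + t

Divide the numerator series by the denominator series (power-series long division).
F(0) = 0
F′(0) = 1
F′′(0) = 0
F′′′(0) = 2
F^(4)(0) = 0
F^(5)(0) = 16
F^(6)(0) = 0
The Taylor polynomial is Σ F^(k)(0)/k! · t^k.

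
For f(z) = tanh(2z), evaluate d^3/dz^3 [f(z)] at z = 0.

-16

The coefficient of z^3 in the expansion is -8/3, so f′′′(0) = 3! * (-8/3) = -16.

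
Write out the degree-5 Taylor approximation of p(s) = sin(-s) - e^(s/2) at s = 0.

-11*s^5/1280 - s^4/384 + 7*s^3/48 - s^2/8 - 3*s/2 - 1

Expand each term separately and add.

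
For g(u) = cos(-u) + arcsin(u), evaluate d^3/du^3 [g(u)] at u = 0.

1

Combine the two series term by term.
From the series, [u^3] g = 1/6; multiply by 3! = 6 to get 1.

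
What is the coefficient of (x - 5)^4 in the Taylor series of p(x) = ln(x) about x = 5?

-1/2500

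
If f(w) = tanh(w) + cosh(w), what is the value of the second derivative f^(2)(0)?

Expand each term separately and add.
The coefficient of w^2 in the expansion is 1/2, so f′′(0) = 2! * (1/2) = 1.

1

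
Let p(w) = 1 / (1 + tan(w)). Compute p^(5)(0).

Write 1/(1+u) = 1 - u + u^2 - u^3 + ... and substitute the series for u.
The coefficient of w^5 in the expansion is -32/15, so p^(5)(0) = 5! * (-32/15) = -256.

-256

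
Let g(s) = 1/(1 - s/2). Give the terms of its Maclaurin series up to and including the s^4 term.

s^4/16 + s^3/8 + s^2/4 + s/2 + 1

g(0) = 1
g′(0) = 1/2
g′′(0) = 1/2
g′′′(0) = 3/4
g^(4)(0) = 3/2
The Taylor polynomial is Σ g^(k)(0)/k! · s^k.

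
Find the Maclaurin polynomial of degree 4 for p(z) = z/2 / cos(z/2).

Write the quotient as an unknown series and match coefficients against numerator = denominator · series.

z^3/16 + z/2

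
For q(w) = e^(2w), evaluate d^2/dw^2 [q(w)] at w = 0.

4

From the series, [w^2] q = 2; multiply by 2! = 2 to get 4.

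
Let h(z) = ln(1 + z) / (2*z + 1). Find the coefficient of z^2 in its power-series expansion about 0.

Expand 1/(denominator) as a geometric series and multiply by the numerator's series.
h(0) = 0
h′(0) = 1
h′′(0) = -5
The Taylor polynomial is Σ h^(k)(0)/k! · z^k.

-5/2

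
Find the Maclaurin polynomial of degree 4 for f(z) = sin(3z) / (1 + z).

Expand each factor separately, then convolve coefficients.
f(0) = 0
f′(0) = 3
f′′(0) = -6
f′′′(0) = -9
f^(4)(0) = 36
Then c_k = f^(k)(0)/k! gives each Taylor coefficient.

3*z^4/2 - 3*z^3/2 - 3*z^2 + 3*z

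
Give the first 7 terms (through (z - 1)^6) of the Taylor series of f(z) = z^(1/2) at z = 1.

Compute the successive derivatives at the expansion point and divide by k!.
[(z - 1)^0] = 1;  [(z - 1)^1] = 1/2;  [(z - 1)^2] = -1/8;  [(z - 1)^3] = 1/16;  [(z - 1)^4] = -5/128;  [(z - 1)^5] = 7/256;  [(z - 1)^6] = -21/1024.

-21*(z - 1)^6/1024 + 7*(z - 1)^5/256 - 5*(z - 1)^4/128 + (z - 1)^3/16 - (z - 1)^2/8 + (z - 1)/2 + 1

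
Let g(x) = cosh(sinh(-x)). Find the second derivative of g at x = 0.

Plug the Maclaurin series of the inner function into that of the outer and collect terms.
From the series, [x^2] g = 1/2; multiply by 2! = 2 to get 1.

1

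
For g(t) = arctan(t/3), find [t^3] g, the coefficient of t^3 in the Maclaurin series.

-1/81

g(0) = 0
g′(0) = 1/3
g′′(0) = 0
g′′′(0) = -2/27
Then c_k = g^(k)(0)/k! gives each Taylor coefficient.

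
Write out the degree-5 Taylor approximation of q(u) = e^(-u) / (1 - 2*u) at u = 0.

2329*u^5/120 + 233*u^4/24 + 29*u^3/6 + 5*u^2/2 + u + 1

Expand 1/(denominator) as a geometric series and multiply by the numerator's series.
q(0) = 1
q′(0) = 1
q′′(0) = 5
q′′′(0) = 29
q^(4)(0) = 233
q^(5)(0) = 2329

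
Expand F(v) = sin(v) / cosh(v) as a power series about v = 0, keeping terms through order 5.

Write the quotient as an unknown series and match coefficients against numerator = denominator · series.
[v^0] = 0;  [v^1] = 1;  [v^2] = 0;  [v^3] = -2/3;  [v^4] = 0;  [v^5] = 3/10.

3*v^5/10 - 2*v^3/3 + v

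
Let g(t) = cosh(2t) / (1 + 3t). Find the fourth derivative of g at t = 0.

2392

Write out both Maclaurin series and multiply, keeping only the needed powers.
From the series, [t^4] g = 299/3; multiply by 4! = 24 to get 2392.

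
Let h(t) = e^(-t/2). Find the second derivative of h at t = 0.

1/4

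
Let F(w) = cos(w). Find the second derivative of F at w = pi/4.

-sqrt(2)/2

The coefficient of (w - pi/4)^2 in the expansion is -sqrt(2)/4, so F′′(pi/4) = 2! * (-sqrt(2)/4) = -sqrt(2)/2.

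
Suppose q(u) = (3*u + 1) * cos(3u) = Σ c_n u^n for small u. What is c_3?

-27/2

Shift and add copies of the series according to the polynomial's terms.
q(0) = 1
q′(0) = 3
q′′(0) = -9
q′′′(0) = -81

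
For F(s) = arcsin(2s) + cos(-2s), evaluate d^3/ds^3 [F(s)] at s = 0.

Combine the two series term by term.
The coefficient of s^3 in the expansion is 4/3, so F′′′(0) = 3! * (4/3) = 8.

8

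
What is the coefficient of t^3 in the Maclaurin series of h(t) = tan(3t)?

9

c_3 = h′′′(0)/3! = 9.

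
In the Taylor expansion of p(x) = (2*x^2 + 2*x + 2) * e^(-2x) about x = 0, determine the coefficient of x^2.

2

Distribute the polynomial across the series and collect like powers.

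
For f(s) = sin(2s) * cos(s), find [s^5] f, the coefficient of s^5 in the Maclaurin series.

Take the Cauchy product of the two expansions.
[s^0] = 0;  [s^1] = 2;  [s^2] = 0;  [s^3] = -7/3;  [s^4] = 0;  [s^5] = 61/60.

61/60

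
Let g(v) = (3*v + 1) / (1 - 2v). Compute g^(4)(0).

Distribute the polynomial across the series and collect like powers.
The coefficient of v^4 in the expansion is 40, so g^(4)(0) = 4! * (40) = 960.

960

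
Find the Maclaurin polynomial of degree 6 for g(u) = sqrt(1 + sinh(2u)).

-2401*u^6/720 + 241*u^5/120 - 31*u^4/24 + 7*u^3/6 - u^2/2 + u + 1

Let u equal the inner series; expand the outer function in u and truncate.
g(0) = 1
g′(0) = 1
g′′(0) = -1
g′′′(0) = 7
g^(4)(0) = -31
g^(5)(0) = 241
g^(6)(0) = -2401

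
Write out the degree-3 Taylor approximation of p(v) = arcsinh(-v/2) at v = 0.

p(0) = 0
p′(0) = -1/2
p′′(0) = 0
p′′′(0) = 1/8

v^3/48 - v/2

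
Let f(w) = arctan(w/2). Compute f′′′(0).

-1/4

The coefficient of w^3 in the expansion is -1/24, so f′′′(0) = 3! * (-1/24) = -1/4.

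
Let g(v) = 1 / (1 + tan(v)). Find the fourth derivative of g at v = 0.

Expand as Σ (-1)^k u^k with u equal to the inner function's series.
From the series, [v^4] g = 5/3; multiply by 4! = 24 to get 40.

40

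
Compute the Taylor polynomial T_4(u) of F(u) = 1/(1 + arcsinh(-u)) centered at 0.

2*u^4/3 + 5*u^3/6 + u^2 + u + 1

Let u equal the inner series; expand the outer function in u and truncate.
[u^0] = 1;  [u^1] = 1;  [u^2] = 1;  [u^3] = 5/6;  [u^4] = 2/3.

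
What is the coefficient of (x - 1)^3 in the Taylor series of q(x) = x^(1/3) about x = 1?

5/81

q(1) = 1
q′(1) = 1/3
q′′(1) = -2/9
q′′′(1) = 10/27
Then c_k = q^(k)(1)/k! gives each Taylor coefficient.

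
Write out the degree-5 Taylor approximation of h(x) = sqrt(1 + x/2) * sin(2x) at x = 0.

Multiply the two series term by term and collect like powers.

4661*x^5/15360 - 61*x^4/192 - 67*x^3/48 + x^2/2 + 2*x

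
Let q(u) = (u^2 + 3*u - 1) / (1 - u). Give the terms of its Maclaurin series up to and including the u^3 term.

3*u^3 + 3*u^2 + 2*u - 1

Distribute the polynomial across the series and collect like powers.
q(0) = -1
q′(0) = 2
q′′(0) = 6
q′′′(0) = 18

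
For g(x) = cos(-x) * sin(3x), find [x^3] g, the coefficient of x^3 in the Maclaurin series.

Take the Cauchy product of the two expansions.
g(0) = 0
g′(0) = 3
g′′(0) = 0
g′′′(0) = -36

-6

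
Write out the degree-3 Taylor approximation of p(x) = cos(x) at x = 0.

1 - x^2/2

Apply the Taylor formula c_k = f^(k)(a)/k!.
p(0) = 1
p′(0) = 0
p′′(0) = -1
p′′′(0) = 0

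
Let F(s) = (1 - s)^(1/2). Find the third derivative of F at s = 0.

The coefficient of s^3 in the expansion is -1/16, so F′′′(0) = 3! * (-1/16) = -3/8.

-3/8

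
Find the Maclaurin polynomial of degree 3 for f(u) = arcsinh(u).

[u^0] = 0;  [u^1] = 1;  [u^2] = 0;  [u^3] = -1/6.

-u^3/6 + u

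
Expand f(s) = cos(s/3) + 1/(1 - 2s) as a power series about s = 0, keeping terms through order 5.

Add the two expansions coefficient-wise.

32*s^5 + 31105*s^4/1944 + 8*s^3 + 71*s^2/18 + 2*s + 2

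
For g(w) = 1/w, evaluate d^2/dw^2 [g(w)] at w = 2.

Use the known series and substitute for the argument.
The coefficient of (w - 2)^2 in the expansion is 1/8, so g′′(2) = 2! * (1/8) = 1/4.

1/4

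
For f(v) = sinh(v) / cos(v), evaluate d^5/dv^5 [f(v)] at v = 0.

Divide the numerator series by the denominator series (power-series long division).
From the series, [v^5] f = 3/10; multiply by 5! = 120 to get 36.

36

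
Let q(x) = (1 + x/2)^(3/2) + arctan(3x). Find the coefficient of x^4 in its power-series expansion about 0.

3/2048

Expand each term separately and add.
q(0) = 1
q′(0) = 15/4
q′′(0) = 3/16
q′′′(0) = -3459/64
q^(4)(0) = 9/256
So c_4 = q^(4)(0)/4! = 3/2048.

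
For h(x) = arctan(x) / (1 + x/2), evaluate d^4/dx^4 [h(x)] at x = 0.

1

Multiply the two series term by term and collect like powers.
The coefficient of x^4 in the expansion is 1/24, so h^(4)(0) = 4! * (1/24) = 1.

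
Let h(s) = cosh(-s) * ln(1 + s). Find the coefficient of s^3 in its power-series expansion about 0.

5/6

Multiply the two series term by term and collect like powers.
h(0) = 0
h′(0) = 1
h′′(0) = -1
h′′′(0) = 5
Then c_k = h^(k)(0)/k! gives each Taylor coefficient.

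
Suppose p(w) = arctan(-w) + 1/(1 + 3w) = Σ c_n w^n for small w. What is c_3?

-80/3

Add the two expansions coefficient-wise.
[w^0] = 1;  [w^1] = -4;  [w^2] = 9;  [w^3] = -80/3.
So c_3 = p′′′(0)/3! = -80/3.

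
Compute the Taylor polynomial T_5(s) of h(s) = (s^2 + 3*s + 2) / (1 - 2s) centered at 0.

Multiply each power in the prefactor through the base expansion.
h(0) = 2
h′(0) = 7
h′′(0) = 30
h′′′(0) = 180
h^(4)(0) = 1440
h^(5)(0) = 14400

120*s^5 + 60*s^4 + 30*s^3 + 15*s^2 + 7*s + 2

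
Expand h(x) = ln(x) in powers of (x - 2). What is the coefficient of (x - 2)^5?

1/160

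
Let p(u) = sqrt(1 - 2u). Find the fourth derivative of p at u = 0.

From the series, [u^4] p = -5/8; multiply by 4! = 24 to get -15.

-15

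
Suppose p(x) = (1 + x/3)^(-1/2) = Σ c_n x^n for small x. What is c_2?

1/24

Apply the Taylor formula c_k = f^(k)(a)/k!.
So c_2 = p′′(0)/2! = 1/24.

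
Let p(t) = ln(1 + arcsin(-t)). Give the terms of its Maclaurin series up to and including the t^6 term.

-19*t^6/45 - 53*t^5/120 - 5*t^4/12 - t^3/2 - t^2/2 - t

Plug the Maclaurin series of the inner function into that of the outer and collect terms.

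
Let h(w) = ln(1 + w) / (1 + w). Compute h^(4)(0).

-50

Take the Cauchy product of the two expansions.
From the series, [w^4] h = -25/12; multiply by 4! = 24 to get -50.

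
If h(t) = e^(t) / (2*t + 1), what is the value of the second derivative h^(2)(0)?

5

Expand 1/(denominator) as a geometric series and multiply by the numerator's series.
From the series, [t^2] h = 5/2; multiply by 2! = 2 to get 5.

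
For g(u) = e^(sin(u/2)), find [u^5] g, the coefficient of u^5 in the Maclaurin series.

Compose series: expand the inner function first, then feed it into the outer expansion.
[u^0] = 1;  [u^1] = 1/2;  [u^2] = 1/8;  [u^3] = 0;  [u^4] = -1/128;  [u^5] = -1/480.

-1/480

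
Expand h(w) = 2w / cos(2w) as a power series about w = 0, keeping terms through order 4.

Divide the numerator series by the denominator series (power-series long division).

4*w^3 + 2*w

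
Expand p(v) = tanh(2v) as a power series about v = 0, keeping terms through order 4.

-8*v^3/3 + 2*v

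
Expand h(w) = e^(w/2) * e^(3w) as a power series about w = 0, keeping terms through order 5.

16807*w^5/3840 + 2401*w^4/384 + 343*w^3/48 + 49*w^2/8 + 7*w/2 + 1

Write out both Maclaurin series and multiply, keeping only the needed powers.
h(0) = 1
h′(0) = 7/2
h′′(0) = 49/4
h′′′(0) = 343/8
h^(4)(0) = 2401/16
h^(5)(0) = 16807/32
The Taylor polynomial is Σ h^(k)(0)/k! · w^k.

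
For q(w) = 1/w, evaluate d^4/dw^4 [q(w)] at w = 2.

3/4

Use the known series and substitute for the argument.
From the series, [(w - 2)^4] q = 1/32; multiply by 4! = 24 to get 3/4.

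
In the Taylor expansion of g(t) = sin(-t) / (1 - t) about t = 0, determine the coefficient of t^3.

Expand 1/(denominator) as a geometric series and multiply by the numerator's series.

-5/6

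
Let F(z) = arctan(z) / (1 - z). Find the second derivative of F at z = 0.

Multiply the two series term by term and collect like powers.
From the series, [z^2] F = 1; multiply by 2! = 2 to get 2.

2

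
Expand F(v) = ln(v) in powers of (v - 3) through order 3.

[(v - 3)^0] = ln(3);  [(v - 3)^1] = 1/3;  [(v - 3)^2] = -1/18;  [(v - 3)^3] = 1/81.

(v - 3)^3/81 - (v - 3)^2/18 + (v - 3)/3 + ln(3)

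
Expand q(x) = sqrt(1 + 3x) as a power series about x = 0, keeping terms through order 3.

Apply the Taylor formula c_k = f^(k)(a)/k!.
q(0) = 1
q′(0) = 3/2
q′′(0) = -9/4
q′′′(0) = 81/8

27*x^3/16 - 9*x^2/8 + 3*x/2 + 1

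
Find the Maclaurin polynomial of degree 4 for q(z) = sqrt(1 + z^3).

Apply the Taylor formula c_k = f^(k)(a)/k!.
q(0) = 1
q′(0) = 0
q′′(0) = 0
q′′′(0) = 3
q^(4)(0) = 0
Dividing each by k! gives the coefficients c_0, ..., c_4.

z^3/2 + 1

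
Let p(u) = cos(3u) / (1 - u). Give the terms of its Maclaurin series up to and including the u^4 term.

-u^4/8 - 7*u^3/2 - 7*u^2/2 + u + 1

Expand each factor separately, then convolve coefficients.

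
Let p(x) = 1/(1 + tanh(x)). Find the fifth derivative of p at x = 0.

-16

Plug the Maclaurin series of the inner function into that of the outer and collect terms.
The coefficient of x^5 in the expansion is -2/15, so p^(5)(0) = 5! * (-2/15) = -16.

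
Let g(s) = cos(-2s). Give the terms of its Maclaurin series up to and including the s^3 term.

[s^0] = 1;  [s^1] = 0;  [s^2] = -2;  [s^3] = 0.

1 - 2*s^2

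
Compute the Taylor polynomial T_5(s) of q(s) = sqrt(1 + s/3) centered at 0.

7*s^5/62208 - 5*s^4/10368 + s^3/432 - s^2/72 + s/6 + 1

[s^0] = 1;  [s^1] = 1/6;  [s^2] = -1/72;  [s^3] = 1/432;  [s^4] = -5/10368;  [s^5] = 7/62208.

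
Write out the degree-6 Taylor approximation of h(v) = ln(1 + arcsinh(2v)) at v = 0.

-256*v^6/45 + 52*v^5/15 - 4*v^4/3 + 4*v^3/3 - 2*v^2 + 2*v

Plug the Maclaurin series of the inner function into that of the outer and collect terms.
h(0) = 0
h′(0) = 2
h′′(0) = -4
h′′′(0) = 8
h^(4)(0) = -32
h^(5)(0) = 416
h^(6)(0) = -4096
Dividing each by k! gives the coefficients c_0, ..., c_6.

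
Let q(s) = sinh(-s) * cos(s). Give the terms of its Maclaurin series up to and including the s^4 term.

Multiply the two series term by term and collect like powers.
q(0) = 0
q′(0) = -1
q′′(0) = 0
q′′′(0) = 2
q^(4)(0) = 0
Then c_k = q^(k)(0)/k! gives each Taylor coefficient.

s^3/3 - s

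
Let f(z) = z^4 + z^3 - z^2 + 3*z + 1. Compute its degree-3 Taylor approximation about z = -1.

f(-1) = -3
f′(-1) = 4
f′′(-1) = 4
f′′′(-1) = -18

-3*(z + 1)^3 + 2*(z + 1)^2 + 4*(z + 1) - 3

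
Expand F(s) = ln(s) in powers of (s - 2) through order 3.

(s - 2)^3/24 - (s - 2)^2/8 + (s - 2)/2 + ln(2)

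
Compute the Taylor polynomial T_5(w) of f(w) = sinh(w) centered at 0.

Apply the Taylor formula c_k = f^(k)(a)/k!.
f(0) = 0
f′(0) = 1
f′′(0) = 0
f′′′(0) = 1
f^(4)(0) = 0
f^(5)(0) = 1

w^5/120 + w^3/6 + w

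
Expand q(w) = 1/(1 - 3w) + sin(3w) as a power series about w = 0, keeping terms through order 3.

45*w^3/2 + 9*w^2 + 6*w + 1

Expand each term separately and add.
q(0) = 1
q′(0) = 6
q′′(0) = 18
q′′′(0) = 135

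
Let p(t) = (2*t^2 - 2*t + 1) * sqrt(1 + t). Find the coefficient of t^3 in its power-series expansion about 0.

21/16

Shift and add copies of the series according to the polynomial's terms.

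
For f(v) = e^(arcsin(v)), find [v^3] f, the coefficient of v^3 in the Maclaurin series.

1/3

Substitute the inner expansion into the outer series and collect powers.
f(0) = 1
f′(0) = 1
f′′(0) = 1
f′′′(0) = 2
So c_3 = f′′′(0)/3! = 1/3.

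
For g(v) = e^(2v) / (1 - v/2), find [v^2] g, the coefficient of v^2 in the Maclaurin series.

Expand each factor separately, then convolve coefficients.
g(0) = 1
g′(0) = 5/2
g′′(0) = 13/2
The Taylor polynomial is Σ g^(k)(0)/k! · v^k.

13/4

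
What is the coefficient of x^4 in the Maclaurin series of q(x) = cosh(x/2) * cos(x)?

Take the Cauchy product of the two expansions.
q(0) = 1
q′(0) = 0
q′′(0) = -3/4
q′′′(0) = 0
q^(4)(0) = -7/16
So c_4 = q^(4)(0)/4! = -7/384.

-7/384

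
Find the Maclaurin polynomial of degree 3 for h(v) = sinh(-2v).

Compute the successive derivatives at the expansion point and divide by k!.
h(0) = 0
h′(0) = -2
h′′(0) = 0
h′′′(0) = -8
The Taylor polynomial is Σ h^(k)(0)/k! · v^k.

-4*v^3/3 - 2*v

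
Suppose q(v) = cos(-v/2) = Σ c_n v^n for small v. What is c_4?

1/384

[v^0] = 1;  [v^1] = 0;  [v^2] = -1/8;  [v^3] = 0;  [v^4] = 1/384.
So c_4 = q^(4)(0)/4! = 1/384.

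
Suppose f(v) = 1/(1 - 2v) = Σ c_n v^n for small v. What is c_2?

4

c_2 = f′′(0)/2! = 4.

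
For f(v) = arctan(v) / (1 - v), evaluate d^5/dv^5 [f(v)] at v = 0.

104

Multiply the two series term by term and collect like powers.
From the series, [v^5] f = 13/15; multiply by 5! = 120 to get 104.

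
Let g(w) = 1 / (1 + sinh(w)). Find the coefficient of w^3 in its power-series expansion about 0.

-7/6

Expand as Σ (-1)^k u^k with u equal to the inner function's series.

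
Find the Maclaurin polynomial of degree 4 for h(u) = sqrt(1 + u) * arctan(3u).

-69*u^4/16 - 75*u^3/8 + 3*u^2/2 + 3*u

Expand each factor separately, then convolve coefficients.
h(0) = 0
h′(0) = 3
h′′(0) = 3
h′′′(0) = -225/4
h^(4)(0) = -207/2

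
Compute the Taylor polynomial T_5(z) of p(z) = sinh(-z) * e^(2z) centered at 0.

Expand each factor separately, then convolve coefficients.
p(0) = 0
p′(0) = -1
p′′(0) = -4
p′′′(0) = -13
p^(4)(0) = -40
p^(5)(0) = -121

-121*z^5/120 - 5*z^4/3 - 13*z^3/6 - 2*z^2 - z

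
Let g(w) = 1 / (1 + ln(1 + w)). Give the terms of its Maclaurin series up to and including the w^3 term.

Write 1/(1+u) = 1 - u + u^2 - u^3 + ... and substitute the series for u.
g(0) = 1
g′(0) = -1
g′′(0) = 3
g′′′(0) = -14

-7*w^3/3 + 3*w^2/2 - w + 1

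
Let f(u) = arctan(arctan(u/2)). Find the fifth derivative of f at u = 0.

11/4

Let u equal the inner series; expand the outer function in u and truncate.
From the series, [u^5] f = 11/480; multiply by 5! = 120 to get 11/4.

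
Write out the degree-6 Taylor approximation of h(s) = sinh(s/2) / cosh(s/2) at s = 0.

s^5/240 - s^3/24 + s/2

Write the quotient as an unknown series and match coefficients against numerator = denominator · series.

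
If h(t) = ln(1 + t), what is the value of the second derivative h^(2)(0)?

Compute the successive derivatives at the expansion point and divide by k!.
The coefficient of t^2 in the expansion is -1/2, so h′′(0) = 2! * (-1/2) = -1.

-1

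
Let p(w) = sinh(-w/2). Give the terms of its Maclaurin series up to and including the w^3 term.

[w^0] = 0;  [w^1] = -1/2;  [w^2] = 0;  [w^3] = -1/48.

-w^3/48 - w/2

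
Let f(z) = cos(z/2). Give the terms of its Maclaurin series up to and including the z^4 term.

z^4/384 - z^2/8 + 1

Use the known series and substitute for the argument.
f(0) = 1
f′(0) = 0
f′′(0) = -1/4
f′′′(0) = 0
f^(4)(0) = 1/16
Dividing each by k! gives the coefficients c_0, ..., c_4.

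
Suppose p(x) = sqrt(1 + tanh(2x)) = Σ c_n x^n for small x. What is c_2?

-1/2

Plug the Maclaurin series of the inner function into that of the outer and collect terms.
p(0) = 1
p′(0) = 1
p′′(0) = -1
The Taylor polynomial is Σ p^(k)(0)/k! · x^k.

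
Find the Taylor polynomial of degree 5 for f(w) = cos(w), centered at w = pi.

f(pi) = -1
f′(pi) = 0
f′′(pi) = 1
f′′′(pi) = 0
f^(4)(pi) = -1
f^(5)(pi) = 0

-(w - pi)^4/24 + (w - pi)^2/2 - 1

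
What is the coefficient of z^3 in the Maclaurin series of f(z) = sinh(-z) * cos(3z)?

13/3

Take the Cauchy product of the two expansions.
f(0) = 0
f′(0) = -1
f′′(0) = 0
f′′′(0) = 26
Then c_k = f^(k)(0)/k! gives each Taylor coefficient.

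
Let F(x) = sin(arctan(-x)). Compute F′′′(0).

Substitute the inner expansion into the outer series and collect powers.
From the series, [x^3] F = 1/2; multiply by 3! = 6 to get 3.

3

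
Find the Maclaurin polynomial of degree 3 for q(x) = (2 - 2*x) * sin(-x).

x^3/3 + 2*x^2 - 2*x

Multiply each power in the prefactor through the base expansion.
q(0) = 0
q′(0) = -2
q′′(0) = 4
q′′′(0) = 2
The Taylor polynomial is Σ q^(k)(0)/k! · x^k.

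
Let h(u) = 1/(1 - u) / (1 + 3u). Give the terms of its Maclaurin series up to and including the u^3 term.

Take the Cauchy product of the two expansions.

-20*u^3 + 7*u^2 - 2*u + 1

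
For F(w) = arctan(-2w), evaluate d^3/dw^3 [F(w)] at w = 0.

Apply the Taylor formula c_k = f^(k)(a)/k!.
From the series, [w^3] F = 8/3; multiply by 3! = 6 to get 16.

16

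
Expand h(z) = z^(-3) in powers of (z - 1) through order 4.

Differentiate repeatedly and evaluate at the center.

15*(z - 1)^4 - 10*(z - 1)^3 + 6*(z - 1)^2 - 3*(z - 1) + 1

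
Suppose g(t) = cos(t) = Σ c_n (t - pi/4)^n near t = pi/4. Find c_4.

sqrt(2)/48

g(pi/4) = sqrt(2)/2
g′(pi/4) = -sqrt(2)/2
g′′(pi/4) = -sqrt(2)/2
g′′′(pi/4) = sqrt(2)/2
g^(4)(pi/4) = sqrt(2)/2
So c_4 = g^(4)(pi/4)/4! = sqrt(2)/48.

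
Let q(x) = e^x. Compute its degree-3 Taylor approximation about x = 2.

(x - 2)^3*e^(2)/6 + (x - 2)^2*e^(2)/2 + (x - 2)*e^(2) + e^(2)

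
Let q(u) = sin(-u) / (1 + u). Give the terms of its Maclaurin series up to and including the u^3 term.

Write out both Maclaurin series and multiply, keeping only the needed powers.
[u^0] = 0;  [u^1] = -1;  [u^2] = 1;  [u^3] = -5/6.

-5*u^3/6 + u^2 - u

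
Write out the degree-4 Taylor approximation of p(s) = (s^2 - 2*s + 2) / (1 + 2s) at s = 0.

Multiply each power in the prefactor through the base expansion.
[s^0] = 2;  [s^1] = -6;  [s^2] = 13;  [s^3] = -26;  [s^4] = 52.

52*s^4 - 26*s^3 + 13*s^2 - 6*s + 2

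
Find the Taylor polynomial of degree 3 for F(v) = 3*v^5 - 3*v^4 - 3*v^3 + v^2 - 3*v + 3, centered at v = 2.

F(2) = 25
F′(2) = 109
F′′(2) = 302
F′′′(2) = 558
Dividing each by k! gives the coefficients c_0, ..., c_3.

93*(v - 2)^3 + 151*(v - 2)^2 + 109*(v - 2) + 25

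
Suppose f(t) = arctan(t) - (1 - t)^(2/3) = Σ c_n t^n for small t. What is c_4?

7/243

Combine the two series term by term.
f(0) = -1
f′(0) = 5/3
f′′(0) = 2/9
f′′′(0) = -46/27
f^(4)(0) = 56/81
So c_4 = f^(4)(0)/4! = 7/243.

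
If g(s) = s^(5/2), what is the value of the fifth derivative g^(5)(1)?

45/32

From the series, [(s - 1)^5] g = 3/256; multiply by 5! = 120 to get 45/32.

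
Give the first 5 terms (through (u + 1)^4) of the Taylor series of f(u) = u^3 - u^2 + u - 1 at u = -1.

f(-1) = -4
f′(-1) = 6
f′′(-1) = -8
f′′′(-1) = 6
f^(4)(-1) = 0
Dividing each by k! gives the coefficients c_0, ..., c_4.

(u + 1)^3 - 4*(u + 1)^2 + 6*(u + 1) - 4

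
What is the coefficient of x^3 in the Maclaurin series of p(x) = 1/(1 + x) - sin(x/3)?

-161/162

Expand each term separately and add.
p(0) = 1
p′(0) = -4/3
p′′(0) = 2
p′′′(0) = -161/27
So c_3 = p′′′(0)/3! = -161/162.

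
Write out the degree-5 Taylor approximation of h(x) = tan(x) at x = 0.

2*x^5/15 + x^3/3 + x

[x^0] = 0;  [x^1] = 1;  [x^2] = 0;  [x^3] = 1/3;  [x^4] = 0;  [x^5] = 2/15.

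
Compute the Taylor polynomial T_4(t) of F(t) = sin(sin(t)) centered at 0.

-t^3/3 + t

Let u equal the inner series; expand the outer function in u and truncate.
[t^0] = 0;  [t^1] = 1;  [t^2] = 0;  [t^3] = -1/3;  [t^4] = 0.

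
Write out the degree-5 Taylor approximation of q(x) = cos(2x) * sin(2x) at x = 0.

Take the Cauchy product of the two expansions.
q(0) = 0
q′(0) = 2
q′′(0) = 0
q′′′(0) = -32
q^(4)(0) = 0
q^(5)(0) = 512

64*x^5/15 - 16*x^3/3 + 2*x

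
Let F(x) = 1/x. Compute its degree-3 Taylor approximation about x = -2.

-(x + 2)^3/16 - (x + 2)^2/8 - (x + 2)/4 - 1/2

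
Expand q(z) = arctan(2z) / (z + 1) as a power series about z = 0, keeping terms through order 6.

-86*z^6/15 + 86*z^5/15 + 2*z^4/3 - 2*z^3/3 - 2*z^2 + 2*z

Multiply the numerator's expansion by the denominator's geometric series.
[z^0] = 0;  [z^1] = 2;  [z^2] = -2;  [z^3] = -2/3;  [z^4] = 2/3;  [z^5] = 86/15;  [z^6] = -86/15.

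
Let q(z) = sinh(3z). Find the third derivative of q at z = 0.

27

From the series, [z^3] q = 9/2; multiply by 3! = 6 to get 27.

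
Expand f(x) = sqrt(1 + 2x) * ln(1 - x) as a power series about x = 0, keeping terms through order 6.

Write out both Maclaurin series and multiply, keeping only the needed powers.
f(0) = 0
f′(0) = -1
f′′(0) = -3
f′′′(0) = -2
f^(4)(0) = -20
f^(5)(0) = 11
f^(6)(0) = -699

-233*x^6/240 + 11*x^5/120 - 5*x^4/6 - x^3/3 - 3*x^2/2 - x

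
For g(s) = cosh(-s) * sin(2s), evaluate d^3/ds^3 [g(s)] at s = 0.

-2

Take the Cauchy product of the two expansions.
The coefficient of s^3 in the expansion is -1/3, so g′′′(0) = 3! * (-1/3) = -2.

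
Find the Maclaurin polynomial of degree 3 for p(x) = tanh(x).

[x^0] = 0;  [x^1] = 1;  [x^2] = 0;  [x^3] = -1/3.

-x^3/3 + x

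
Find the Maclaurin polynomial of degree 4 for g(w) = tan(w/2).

w^3/24 + w/2

g(0) = 0
g′(0) = 1/2
g′′(0) = 0
g′′′(0) = 1/4
g^(4)(0) = 0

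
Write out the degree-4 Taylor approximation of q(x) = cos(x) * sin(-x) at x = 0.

Expand each factor separately, then convolve coefficients.
q(0) = 0
q′(0) = -1
q′′(0) = 0
q′′′(0) = 4
q^(4)(0) = 0
Dividing each by k! gives the coefficients c_0, ..., c_4.

2*x^3/3 - x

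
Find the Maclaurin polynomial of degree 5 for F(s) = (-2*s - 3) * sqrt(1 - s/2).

61*s^5/8192 + 47*s^4/2048 + 11*s^3/128 + 19*s^2/32 - 5*s/4 - 3

Shift and add copies of the series according to the polynomial's terms.
F(0) = -3
F′(0) = -5/4
F′′(0) = 19/16
F′′′(0) = 33/64
F^(4)(0) = 141/256
F^(5)(0) = 915/1024
The Taylor polynomial is Σ F^(k)(0)/k! · s^k.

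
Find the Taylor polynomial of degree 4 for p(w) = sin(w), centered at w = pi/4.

sqrt(2)*(w - pi/4)^4/48 - sqrt(2)*(w - pi/4)^3/12 - sqrt(2)*(w - pi/4)^2/4 + sqrt(2)*(w - pi/4)/2 + sqrt(2)/2

p(pi/4) = sqrt(2)/2
p′(pi/4) = sqrt(2)/2
p′′(pi/4) = -sqrt(2)/2
p′′′(pi/4) = -sqrt(2)/2
p^(4)(pi/4) = sqrt(2)/2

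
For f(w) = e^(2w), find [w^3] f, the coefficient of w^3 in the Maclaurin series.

4/3

c_3 = f′′′(0)/3! = 4/3.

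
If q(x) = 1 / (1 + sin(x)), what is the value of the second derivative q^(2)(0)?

Use the geometric series for the reciprocal, then substitute.
From the series, [x^2] q = 1; multiply by 2! = 2 to get 2.

2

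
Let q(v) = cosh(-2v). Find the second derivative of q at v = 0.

Use the known series and substitute for the argument.
The coefficient of v^2 in the expansion is 2, so q′′(0) = 2! * (2) = 4.

4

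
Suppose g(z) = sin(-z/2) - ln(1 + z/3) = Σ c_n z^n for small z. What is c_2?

Combine the two series term by term.
g(0) = 0
g′(0) = -5/6
g′′(0) = 1/9

1/18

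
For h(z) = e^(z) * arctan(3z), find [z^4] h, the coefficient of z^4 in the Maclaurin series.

-17/2

Take the Cauchy product of the two expansions.
h(0) = 0
h′(0) = 3
h′′(0) = 6
h′′′(0) = -45
h^(4)(0) = -204
So c_4 = h^(4)(0)/4! = -17/2.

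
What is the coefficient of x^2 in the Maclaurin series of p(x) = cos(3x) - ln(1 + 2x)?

-5/2

Add the two expansions coefficient-wise.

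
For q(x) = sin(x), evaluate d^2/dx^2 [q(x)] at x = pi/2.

From the series, [(x - pi/2)^2] q = -1/2; multiply by 2! = 2 to get -1.

-1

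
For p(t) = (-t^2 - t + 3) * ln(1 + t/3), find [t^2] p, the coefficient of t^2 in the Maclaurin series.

Distribute the polynomial across the series and collect like powers.
p(0) = 0
p′(0) = 1
p′′(0) = -1
So c_2 = p′′(0)/2! = -1/2.

-1/2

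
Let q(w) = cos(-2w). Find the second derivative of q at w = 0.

-4

From the series, [w^2] q = -2; multiply by 2! = 2 to get -4.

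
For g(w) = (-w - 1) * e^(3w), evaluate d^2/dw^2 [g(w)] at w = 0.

Shift and add copies of the series according to the polynomial's terms.
The coefficient of w^2 in the expansion is -15/2, so g′′(0) = 2! * (-15/2) = -15.

-15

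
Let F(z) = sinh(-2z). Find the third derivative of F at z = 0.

From the series, [z^3] F = -4/3; multiply by 3! = 6 to get -8.

-8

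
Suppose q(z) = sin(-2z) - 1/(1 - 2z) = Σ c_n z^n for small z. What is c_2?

Add the two expansions coefficient-wise.
q(0) = -1
q′(0) = -4
q′′(0) = -8
So c_2 = q′′(0)/2! = -4.

-4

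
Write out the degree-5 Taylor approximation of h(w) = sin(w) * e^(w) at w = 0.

Multiply the two series term by term and collect like powers.
h(0) = 0
h′(0) = 1
h′′(0) = 2
h′′′(0) = 2
h^(4)(0) = 0
h^(5)(0) = -4
Dividing each by k! gives the coefficients c_0, ..., c_5.

-w^5/30 + w^3/3 + w^2 + w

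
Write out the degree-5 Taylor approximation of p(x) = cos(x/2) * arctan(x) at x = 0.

Multiply the two series term by term and collect like powers.
p(0) = 0
p′(0) = 1
p′′(0) = 0
p′′′(0) = -11/4
p^(4)(0) = 0
p^(5)(0) = 469/16
Dividing each by k! gives the coefficients c_0, ..., c_5.

469*x^5/1920 - 11*x^3/24 + x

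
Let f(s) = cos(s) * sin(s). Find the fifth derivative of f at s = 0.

Write out both Maclaurin series and multiply, keeping only the needed powers.
The coefficient of s^5 in the expansion is 2/15, so f^(5)(0) = 5! * (2/15) = 16.

16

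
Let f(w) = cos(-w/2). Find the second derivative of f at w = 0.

Compute the successive derivatives at the expansion point and divide by k!.
From the series, [w^2] f = -1/8; multiply by 2! = 2 to get -1/4.

-1/4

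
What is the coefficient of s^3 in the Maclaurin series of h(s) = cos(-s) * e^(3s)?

Write out both Maclaurin series and multiply, keeping only the needed powers.
h(0) = 1
h′(0) = 3
h′′(0) = 8
h′′′(0) = 18
Then c_k = h^(k)(0)/k! gives each Taylor coefficient.

3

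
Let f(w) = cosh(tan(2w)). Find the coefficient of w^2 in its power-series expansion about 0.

Plug the Maclaurin series of the inner function into that of the outer and collect terms.
f(0) = 1
f′(0) = 0
f′′(0) = 4
Dividing each by k! gives the coefficients c_0, ..., c_2.

2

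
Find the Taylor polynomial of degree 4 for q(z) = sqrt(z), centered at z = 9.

q(9) = 3
q′(9) = 1/6
q′′(9) = -1/108
q′′′(9) = 1/648
q^(4)(9) = -5/11664

-5*(z - 9)^4/279936 + (z - 9)^3/3888 - (z - 9)^2/216 + (z - 9)/6 + 3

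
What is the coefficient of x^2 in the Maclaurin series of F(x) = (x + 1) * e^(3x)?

15/2

Shift and add copies of the series according to the polynomial's terms.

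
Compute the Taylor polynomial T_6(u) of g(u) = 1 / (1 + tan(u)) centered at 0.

Write 1/(1+u) = 1 - u + u^2 - u^3 + ... and substitute the series for u.
[u^0] = 1;  [u^1] = -1;  [u^2] = 1;  [u^3] = -4/3;  [u^4] = 5/3;  [u^5] = -32/15;  [u^6] = 122/45.

122*u^6/45 - 32*u^5/15 + 5*u^4/3 - 4*u^3/3 + u^2 - u + 1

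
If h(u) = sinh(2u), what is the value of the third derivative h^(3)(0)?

8

From the series, [u^3] h = 4/3; multiply by 3! = 6 to get 8.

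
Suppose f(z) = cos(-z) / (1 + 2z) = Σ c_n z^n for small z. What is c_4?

337/24

Write out both Maclaurin series and multiply, keeping only the needed powers.
So c_4 = f^(4)(0)/4! = 337/24.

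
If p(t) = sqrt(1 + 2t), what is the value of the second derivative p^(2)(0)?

-1

The coefficient of t^2 in the expansion is -1/2, so p′′(0) = 2! * (-1/2) = -1.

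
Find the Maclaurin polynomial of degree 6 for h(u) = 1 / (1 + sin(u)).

17*u^6/45 - 61*u^5/120 + 2*u^4/3 - 5*u^3/6 + u^2 - u + 1

Write 1/(1+u) = 1 - u + u^2 - u^3 + ... and substitute the series for u.
[u^0] = 1;  [u^1] = -1;  [u^2] = 1;  [u^3] = -5/6;  [u^4] = 2/3;  [u^5] = -61/120;  [u^6] = 17/45.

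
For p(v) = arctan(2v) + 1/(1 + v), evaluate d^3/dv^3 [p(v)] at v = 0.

Expand each term separately and add.
From the series, [v^3] p = -11/3; multiply by 3! = 6 to get -22.

-22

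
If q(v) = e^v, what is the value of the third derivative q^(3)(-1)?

Compute the successive derivatives at the expansion point and divide by k!.
The coefficient of (v + 1)^3 in the expansion is e^(-1)/6, so q′′′(-1) = 3! * (e^(-1)/6) = e^(-1).

e^(-1)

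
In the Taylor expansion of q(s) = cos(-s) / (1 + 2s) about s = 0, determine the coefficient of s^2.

Multiply the two series term by term and collect like powers.
q(0) = 1
q′(0) = -2
q′′(0) = 7

7/2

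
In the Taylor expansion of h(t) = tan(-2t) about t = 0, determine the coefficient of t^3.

Differentiate repeatedly and evaluate at the center.
h(0) = 0
h′(0) = -2
h′′(0) = 0
h′′′(0) = -16
The Taylor polynomial is Σ h^(k)(0)/k! · t^k.

-8/3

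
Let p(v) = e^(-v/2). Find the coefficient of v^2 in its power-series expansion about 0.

p(0) = 1
p′(0) = -1/2
p′′(0) = 1/4

1/8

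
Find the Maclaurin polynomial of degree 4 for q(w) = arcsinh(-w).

w^3/6 - w

Use the known series and substitute for the argument.
[w^0] = 0;  [w^1] = -1;  [w^2] = 0;  [w^3] = 1/6;  [w^4] = 0.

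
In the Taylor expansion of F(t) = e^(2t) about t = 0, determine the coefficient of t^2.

Differentiate repeatedly and evaluate at the center.
F(0) = 1
F′(0) = 2
F′′(0) = 4
Dividing each by k! gives the coefficients c_0, ..., c_2.

2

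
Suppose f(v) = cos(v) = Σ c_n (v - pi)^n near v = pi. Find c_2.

Compute the successive derivatives at the expansion point and divide by k!.
f(pi) = -1
f′(pi) = 0
f′′(pi) = 1
So c_2 = f′′(pi)/2! = 1/2.

1/2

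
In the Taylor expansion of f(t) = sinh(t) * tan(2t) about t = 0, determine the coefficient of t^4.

Take the Cauchy product of the two expansions.
f(0) = 0
f′(0) = 0
f′′(0) = 4
f′′′(0) = 0
f^(4)(0) = 72
So c_4 = f^(4)(0)/4! = 3.

3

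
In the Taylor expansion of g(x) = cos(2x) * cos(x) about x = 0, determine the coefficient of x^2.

-5/2

Take the Cauchy product of the two expansions.
g(0) = 1
g′(0) = 0
g′′(0) = -5
So c_2 = g′′(0)/2! = -5/2.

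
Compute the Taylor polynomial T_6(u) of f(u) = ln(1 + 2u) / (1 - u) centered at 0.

Expand 1/(denominator) as a geometric series and multiply by the numerator's series.
[u^0] = 0;  [u^1] = 2;  [u^2] = 0;  [u^3] = 8/3;  [u^4] = -4/3;  [u^5] = 76/15;  [u^6] = -28/5.

-28*u^6/5 + 76*u^5/15 - 4*u^4/3 + 8*u^3/3 + 2*u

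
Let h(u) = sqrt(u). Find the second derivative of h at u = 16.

Compute the successive derivatives at the expansion point and divide by k!.
The coefficient of (u - 16)^2 in the expansion is -1/512, so h′′(16) = 2! * (-1/512) = -1/256.

-1/256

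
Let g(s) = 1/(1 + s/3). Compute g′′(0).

2/9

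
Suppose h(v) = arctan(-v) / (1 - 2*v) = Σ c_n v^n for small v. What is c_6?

Use 1/(1 - r) = Σ r^k on the denominator, then take the Cauchy product.
h(0) = 0
h′(0) = -1
h′′(0) = -4
h′′′(0) = -22
h^(4)(0) = -176
h^(5)(0) = -1784
h^(6)(0) = -21408
So c_6 = h^(6)(0)/6! = -446/15.

-446/15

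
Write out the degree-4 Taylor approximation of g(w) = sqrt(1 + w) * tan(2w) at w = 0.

35*w^4/24 + 29*w^3/12 + w^2 + 2*w

Multiply the two series term by term and collect like powers.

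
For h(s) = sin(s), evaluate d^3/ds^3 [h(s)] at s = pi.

Compute the successive derivatives at the expansion point and divide by k!.
From the series, [(s - pi)^3] h = 1/6; multiply by 3! = 6 to get 1.

1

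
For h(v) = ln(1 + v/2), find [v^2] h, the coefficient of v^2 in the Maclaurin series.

-1/8

c_2 = h′′(0)/2! = -1/8.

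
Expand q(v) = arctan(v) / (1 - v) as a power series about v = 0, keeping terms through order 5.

Multiply the numerator's expansion by the denominator's geometric series.
[v^0] = 0;  [v^1] = 1;  [v^2] = 1;  [v^3] = 2/3;  [v^4] = 2/3;  [v^5] = 13/15.

13*v^5/15 + 2*v^4/3 + 2*v^3/3 + v^2 + v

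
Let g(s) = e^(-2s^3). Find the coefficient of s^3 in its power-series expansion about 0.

-2

Compute the successive derivatives at the expansion point and divide by k!.
g(0) = 1
g′(0) = 0
g′′(0) = 0
g′′′(0) = -12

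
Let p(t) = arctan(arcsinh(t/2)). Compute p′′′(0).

-3/8

Let u equal the inner series; expand the outer function in u and truncate.
The coefficient of t^3 in the expansion is -1/16, so p′′′(0) = 3! * (-1/16) = -3/8.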